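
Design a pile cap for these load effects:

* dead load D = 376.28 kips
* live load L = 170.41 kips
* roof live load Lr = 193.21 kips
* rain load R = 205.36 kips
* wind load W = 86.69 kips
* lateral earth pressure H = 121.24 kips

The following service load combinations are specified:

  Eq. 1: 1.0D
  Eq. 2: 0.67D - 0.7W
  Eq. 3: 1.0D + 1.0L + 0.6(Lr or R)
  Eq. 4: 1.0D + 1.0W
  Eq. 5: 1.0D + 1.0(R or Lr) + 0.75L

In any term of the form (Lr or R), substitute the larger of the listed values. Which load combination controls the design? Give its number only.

Combination 5

(Lr or R) → R = 205.36 kips; (R or Lr) → R = 205.36 kips.
Eq. 1: 1.0(376.28) = 376.28
Eq. 2: 0.67(376.28) - 0.7(86.69) = 191.42
Eq. 3: 1.0(376.28) + 1.0(170.41) + 0.6(205.36) = 669.91
Eq. 4: 1.0(376.28) + 1.0(86.69) = 462.97
Eq. 5: 1.0(376.28) + 1.0(205.36) + 0.75(170.41) = 709.45
The largest value is 709.45 kips from combination 5.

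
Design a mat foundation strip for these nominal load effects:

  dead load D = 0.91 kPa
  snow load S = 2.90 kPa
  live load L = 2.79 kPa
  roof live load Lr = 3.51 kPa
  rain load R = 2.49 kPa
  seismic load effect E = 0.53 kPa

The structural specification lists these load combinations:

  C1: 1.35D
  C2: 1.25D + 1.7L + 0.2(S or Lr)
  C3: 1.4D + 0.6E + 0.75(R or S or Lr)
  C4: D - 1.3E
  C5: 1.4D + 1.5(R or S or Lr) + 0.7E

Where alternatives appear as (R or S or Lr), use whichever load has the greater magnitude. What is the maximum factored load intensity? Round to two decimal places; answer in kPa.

(S or Lr) → Lr = 3.51 kPa; (R or S or Lr) → Lr = 3.51 kPa.
C1: 1.35(0.91) = 1.23
C2: 1.25(0.91) + 1.7(2.79) + 0.2(3.51) = 1.14 + 4.74 + 0.70 = 6.58
C3: 1.4(0.91) + 0.6(0.53) + 0.75(3.51) = 1.27 + 0.32 + 2.63 = 4.22
C4: 1.0(0.91) - 1.3(0.53) = 0.91 - 0.69 = 0.22
C5: 1.4(0.91) + 1.5(3.51) + 0.7(0.53) = 1.27 + 5.27 + 0.37 = 6.91
Combination 5 governs: q_u = 6.91 kPa.

6.91 kPa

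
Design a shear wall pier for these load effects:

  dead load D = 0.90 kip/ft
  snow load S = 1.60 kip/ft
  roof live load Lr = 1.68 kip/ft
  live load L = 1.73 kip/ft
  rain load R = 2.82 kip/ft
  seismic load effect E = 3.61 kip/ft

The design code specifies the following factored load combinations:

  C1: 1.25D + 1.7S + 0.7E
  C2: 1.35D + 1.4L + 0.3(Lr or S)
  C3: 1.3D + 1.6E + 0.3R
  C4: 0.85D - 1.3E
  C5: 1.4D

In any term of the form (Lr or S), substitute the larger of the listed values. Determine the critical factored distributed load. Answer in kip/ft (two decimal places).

7.79 kip/ft

(Lr or S) → Lr = 1.68 kip/ft.
C1: 1.25(0.90) + 1.7(1.60) + 0.7(3.61) = 6.37
C2: 1.35(0.90) + 1.4(1.73) + 0.3(1.68) = 1.22 + 2.42 + 0.50 = 4.14
C3: 1.3(0.90) + 1.6(3.61) + 0.3(2.82) = 7.79
C4: 0.85(0.90) - 1.3(3.61) = -3.93
C5: 1.4(0.90) = 1.26
The controlling combination is 3, giving 7.79 kip/ft.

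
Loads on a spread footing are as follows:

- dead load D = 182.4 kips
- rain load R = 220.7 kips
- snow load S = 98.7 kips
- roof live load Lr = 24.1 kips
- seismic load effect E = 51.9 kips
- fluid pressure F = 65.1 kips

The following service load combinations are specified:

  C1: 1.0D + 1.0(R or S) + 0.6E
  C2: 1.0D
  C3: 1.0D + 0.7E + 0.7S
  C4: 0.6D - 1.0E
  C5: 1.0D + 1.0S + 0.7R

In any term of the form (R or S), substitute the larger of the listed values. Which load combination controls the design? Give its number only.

Combination 5

(R or S) → R = 220.7 kips.
C1: 1.0(182.4) + 1.0(220.7) + 0.6(51.9) = 182.4 + 220.7 + 31.1 = 434.2
C2: 1.0(182.4) = 182.4
C3: 1.0(182.4) + 0.7(51.9) + 0.7(98.7) = 182.4 + 36.3 + 69.1 = 287.8
C4: 0.6(182.4) - 1.0(51.9) = 109.4 - 51.9 = 57.5
C5: 1.0(182.4) + 1.0(98.7) + 0.7(220.7) = 182.4 + 98.7 + 154.5 = 435.6
The largest value is 435.6 kips from combination 5.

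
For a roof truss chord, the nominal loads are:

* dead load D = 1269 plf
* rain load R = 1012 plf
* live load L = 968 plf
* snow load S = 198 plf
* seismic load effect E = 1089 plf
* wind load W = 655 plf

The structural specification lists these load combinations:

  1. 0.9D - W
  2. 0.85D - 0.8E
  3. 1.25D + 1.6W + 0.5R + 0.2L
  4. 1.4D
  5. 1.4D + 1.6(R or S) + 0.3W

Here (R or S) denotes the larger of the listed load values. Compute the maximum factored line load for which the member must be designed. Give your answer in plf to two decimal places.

(R or S) → R = 1012 plf.
1. 0.9(1269) - 1.0(655) = 487.10
2. 0.85(1269) - 0.8(1089) = 207.45
3. 1.25(1269) + 1.6(655) + 0.5(1012) + 0.2(968) = 3333.85
4. 1.4(1269) = 1776.60
5. 1.4(1269) + 1.6(1012) + 0.3(655) = 3592.30
The controlling combination is 5, giving 3592.30 plf.

3592.30 plf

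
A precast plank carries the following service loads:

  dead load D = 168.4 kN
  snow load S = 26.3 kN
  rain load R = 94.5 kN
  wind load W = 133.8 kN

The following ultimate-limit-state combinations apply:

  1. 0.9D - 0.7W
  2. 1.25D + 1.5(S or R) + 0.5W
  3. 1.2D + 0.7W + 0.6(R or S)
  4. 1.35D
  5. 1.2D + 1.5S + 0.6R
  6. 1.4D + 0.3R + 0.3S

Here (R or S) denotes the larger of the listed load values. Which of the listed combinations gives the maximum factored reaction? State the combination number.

(S or R) → R = 94.5 kN; (R or S) → R = 94.5 kN.
1. 0.9(168.4) - 0.7(133.8) = 57.9
2. 1.25(168.4) + 1.5(94.5) + 0.5(133.8) = 419.2
3. 1.2(168.4) + 0.7(133.8) + 0.6(94.5) = 352.4
4. 1.35(168.4) = 227.3
5. 1.2(168.4) + 1.5(26.3) + 0.6(94.5) = 298.2
6. 1.4(168.4) + 0.3(94.5) + 0.3(26.3) = 272.0
The largest value is 419.2 kN from combination 2.

Combination 2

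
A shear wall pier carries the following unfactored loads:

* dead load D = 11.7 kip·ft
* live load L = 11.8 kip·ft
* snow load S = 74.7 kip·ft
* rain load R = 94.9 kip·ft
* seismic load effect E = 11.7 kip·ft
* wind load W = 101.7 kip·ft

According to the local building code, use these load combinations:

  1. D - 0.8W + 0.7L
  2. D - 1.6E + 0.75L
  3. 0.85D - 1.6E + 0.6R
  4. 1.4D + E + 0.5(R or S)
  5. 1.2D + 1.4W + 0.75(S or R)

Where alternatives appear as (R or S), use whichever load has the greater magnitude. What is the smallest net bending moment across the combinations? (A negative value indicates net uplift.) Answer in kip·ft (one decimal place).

(R or S) → R = 94.9 kip·ft; (S or R) → R = 94.9 kip·ft.
1. 1.0(11.7) - 0.8(101.7) + 0.7(11.8) = 11.7 - 81.4 + 8.3 = -61.4
2. 1.0(11.7) - 1.6(11.7) + 0.75(11.8) = 1.8
3. 0.85(11.7) - 1.6(11.7) + 0.6(94.9) = 48.2
4. 1.4(11.7) + 1.0(11.7) + 0.5(94.9) = 75.5
5. 1.2(11.7) + 1.4(101.7) + 0.75(94.9) = 14.0 + 142.4 + 71.2 = 227.6
Combination 1 gives the minimum: -61.4 kip·ft.

-61.4 kip·ft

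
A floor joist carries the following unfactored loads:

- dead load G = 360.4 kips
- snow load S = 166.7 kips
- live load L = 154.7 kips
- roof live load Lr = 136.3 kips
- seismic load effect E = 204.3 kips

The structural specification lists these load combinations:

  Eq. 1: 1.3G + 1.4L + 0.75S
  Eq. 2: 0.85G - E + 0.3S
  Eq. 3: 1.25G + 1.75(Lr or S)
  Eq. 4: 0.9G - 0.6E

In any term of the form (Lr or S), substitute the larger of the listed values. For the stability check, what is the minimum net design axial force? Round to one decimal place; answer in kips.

152.1 kips

(Lr or S) → S = 166.7 kips.
Eq. 1: 1.3(360.4) + 1.4(154.7) + 0.75(166.7) = 468.5 + 216.6 + 125.0 = 810.1
Eq. 2: 0.85(360.4) - 1.0(204.3) + 0.3(166.7) = 152.1
Eq. 3: 1.25(360.4) + 1.75(166.7) = 450.5 + 291.7 = 742.2
Eq. 4: 0.9(360.4) - 0.6(204.3) = 324.4 - 122.6 = 201.8
Combination 2 gives the minimum: 152.1 kips.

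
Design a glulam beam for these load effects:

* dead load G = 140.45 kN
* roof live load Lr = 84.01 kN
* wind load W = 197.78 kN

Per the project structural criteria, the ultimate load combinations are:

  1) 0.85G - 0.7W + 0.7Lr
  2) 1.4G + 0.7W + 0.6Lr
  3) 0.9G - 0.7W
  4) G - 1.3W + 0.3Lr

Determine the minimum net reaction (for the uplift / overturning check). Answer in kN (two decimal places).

-91.46 kN

1) 0.85(140.45) - 0.7(197.78) + 0.7(84.01) = 119.38 - 138.45 + 58.81 = 39.74
2) 1.4(140.45) + 0.7(197.78) + 0.6(84.01) = 385.48
3) 0.9(140.45) - 0.7(197.78) = 126.41 - 138.45 = -12.04
4) 1.0(140.45) - 1.3(197.78) + 0.3(84.01) = 140.45 - 257.11 + 25.20 = -91.46
Combination 4 gives the minimum: -91.46 kN.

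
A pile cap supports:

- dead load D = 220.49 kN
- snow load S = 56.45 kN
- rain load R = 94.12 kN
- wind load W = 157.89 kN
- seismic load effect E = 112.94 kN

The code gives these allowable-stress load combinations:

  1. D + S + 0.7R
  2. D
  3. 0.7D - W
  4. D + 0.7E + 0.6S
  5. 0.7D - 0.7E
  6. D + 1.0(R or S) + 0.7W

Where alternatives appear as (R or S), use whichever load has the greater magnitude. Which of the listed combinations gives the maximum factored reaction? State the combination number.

Combination 6

(R or S) → R = 94.12 kN.
1. 1.0(220.49) + 1.0(56.45) + 0.7(94.12) = 342.82
2. 1.0(220.49) = 220.49
3. 0.7(220.49) - 1.0(157.89) = -3.55
4. 1.0(220.49) + 0.7(112.94) + 0.6(56.45) = 333.42
5. 0.7(220.49) - 0.7(112.94) = 75.29
6. 1.0(220.49) + 1.0(94.12) + 0.7(157.89) = 425.13
The largest value is 425.13 kN from combination 6.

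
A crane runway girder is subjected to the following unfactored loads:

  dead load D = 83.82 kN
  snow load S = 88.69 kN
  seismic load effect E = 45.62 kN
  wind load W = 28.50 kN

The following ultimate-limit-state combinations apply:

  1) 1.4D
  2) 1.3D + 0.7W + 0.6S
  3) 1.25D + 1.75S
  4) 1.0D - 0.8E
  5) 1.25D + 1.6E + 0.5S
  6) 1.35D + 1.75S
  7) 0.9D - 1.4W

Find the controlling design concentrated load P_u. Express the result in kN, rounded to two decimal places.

268.36 kN

1) 1.4(83.82) = 117.35
2) 1.3(83.82) + 0.7(28.50) + 0.6(88.69) = 108.97 + 19.95 + 53.21 = 182.13
3) 1.25(83.82) + 1.75(88.69) = 259.98
4) 1.0(83.82) - 0.8(45.62) = 83.82 - 36.50 = 47.32
5) 1.25(83.82) + 1.6(45.62) + 0.5(88.69) = 222.11
6) 1.35(83.82) + 1.75(88.69) = 268.36
7) 0.9(83.82) - 1.4(28.50) = 75.44 - 39.90 = 35.54
Combination 6 governs: P_u = 268.36 kN.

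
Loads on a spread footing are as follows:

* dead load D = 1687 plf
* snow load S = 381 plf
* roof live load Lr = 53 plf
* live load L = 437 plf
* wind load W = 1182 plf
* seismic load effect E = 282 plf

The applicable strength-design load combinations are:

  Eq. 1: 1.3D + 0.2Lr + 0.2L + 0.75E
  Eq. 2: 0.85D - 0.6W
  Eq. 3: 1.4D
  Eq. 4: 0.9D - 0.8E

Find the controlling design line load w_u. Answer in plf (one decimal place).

Eq. 1: 1.3(1687) + 0.2(53) + 0.2(437) + 0.75(282) = 2193.1 + 10.6 + 87.4 + 211.5 = 2502.6
Eq. 2: 0.85(1687) - 0.6(1182) = 1434.0 - 709.2 = 724.8
Eq. 3: 1.4(1687) = 2361.8
Eq. 4: 0.9(1687) - 0.8(282) = 1518.3 - 225.6 = 1292.7
Maximum is from combination 1.

2502.6 plf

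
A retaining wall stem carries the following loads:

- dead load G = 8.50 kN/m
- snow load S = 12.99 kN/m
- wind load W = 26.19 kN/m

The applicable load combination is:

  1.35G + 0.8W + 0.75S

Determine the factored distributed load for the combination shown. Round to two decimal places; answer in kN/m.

42.17 kN/m

1.35(8.50) + 0.8(26.19) + 0.75(12.99) = 42.17
w_u = 42.17 kN/m.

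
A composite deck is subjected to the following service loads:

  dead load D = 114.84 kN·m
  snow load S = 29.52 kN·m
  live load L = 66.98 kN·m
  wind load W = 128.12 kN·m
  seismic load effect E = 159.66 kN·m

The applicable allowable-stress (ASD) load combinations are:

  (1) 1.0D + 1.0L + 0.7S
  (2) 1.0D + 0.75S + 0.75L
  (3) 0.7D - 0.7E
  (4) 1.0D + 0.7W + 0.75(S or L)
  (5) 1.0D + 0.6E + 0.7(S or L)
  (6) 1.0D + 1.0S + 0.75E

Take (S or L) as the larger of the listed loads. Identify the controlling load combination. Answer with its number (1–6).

Combination 6

(S or L) → L = 66.98 kN·m.
(1) 1.0(114.84) + 1.0(66.98) + 0.7(29.52) = 114.84 + 66.98 + 20.66 = 202.48
(2) 1.0(114.84) + 0.75(29.52) + 0.75(66.98) = 114.84 + 22.14 + 50.24 = 187.22
(3) 0.7(114.84) - 0.7(159.66) = 80.39 - 111.76 = -31.37
(4) 1.0(114.84) + 0.7(128.12) + 0.75(66.98) = 114.84 + 89.68 + 50.24 = 254.76
(5) 1.0(114.84) + 0.6(159.66) + 0.7(66.98) = 257.52
(6) 1.0(114.84) + 1.0(29.52) + 0.75(159.66) = 114.84 + 29.52 + 119.75 = 264.11
The largest value is 264.11 kN·m from combination 6.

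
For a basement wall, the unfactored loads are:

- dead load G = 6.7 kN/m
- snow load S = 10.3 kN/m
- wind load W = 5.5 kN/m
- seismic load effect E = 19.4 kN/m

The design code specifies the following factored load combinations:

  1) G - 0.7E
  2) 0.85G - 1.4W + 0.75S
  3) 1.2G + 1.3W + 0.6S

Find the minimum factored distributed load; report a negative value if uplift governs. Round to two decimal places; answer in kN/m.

1) 1.0(6.7) - 0.7(19.4) = 6.70 - 13.58 = -6.88
2) 0.85(6.7) - 1.4(5.5) + 0.75(10.3) = 5.72
3) 1.2(6.7) + 1.3(5.5) + 0.6(10.3) = 8.04 + 7.15 + 6.18 = 21.37
Combination 1 gives the minimum: -6.88 kN/m.

-6.88 kN/m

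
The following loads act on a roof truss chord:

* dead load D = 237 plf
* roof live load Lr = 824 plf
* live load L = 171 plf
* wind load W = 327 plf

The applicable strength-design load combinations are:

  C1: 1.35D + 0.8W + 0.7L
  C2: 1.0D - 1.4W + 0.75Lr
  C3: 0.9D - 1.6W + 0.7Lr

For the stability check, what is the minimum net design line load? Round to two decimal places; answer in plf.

266.90 plf

C1: 1.35(237) + 0.8(327) + 0.7(171) = 319.95 + 261.60 + 119.70 = 701.25
C2: 1.0(237) - 1.4(327) + 0.75(824) = 237.00 - 457.80 + 618.00 = 397.20
C3: 0.9(237) - 1.6(327) + 0.7(824) = 213.30 - 523.20 + 576.80 = 266.90
Combination 3 gives the minimum: 266.90 plf.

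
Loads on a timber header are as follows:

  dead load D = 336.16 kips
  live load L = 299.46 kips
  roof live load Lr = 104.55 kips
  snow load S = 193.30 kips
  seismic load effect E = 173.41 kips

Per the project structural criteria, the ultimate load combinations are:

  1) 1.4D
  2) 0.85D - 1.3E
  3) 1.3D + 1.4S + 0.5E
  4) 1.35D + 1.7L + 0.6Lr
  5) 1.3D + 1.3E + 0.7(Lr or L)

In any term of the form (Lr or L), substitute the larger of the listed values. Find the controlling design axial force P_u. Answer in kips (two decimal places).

1025.63 kips

(Lr or L) → L = 299.46 kips.
1) 1.4(336.16) = 470.62
2) 0.85(336.16) - 1.3(173.41) = 60.30
3) 1.3(336.16) + 1.4(193.30) + 0.5(173.41) = 794.33
4) 1.35(336.16) + 1.7(299.46) + 0.6(104.55) = 453.82 + 509.08 + 62.73 = 1025.63
5) 1.3(336.16) + 1.3(173.41) + 0.7(299.46) = 437.01 + 225.43 + 209.62 = 872.06
Maximum is from combination 4.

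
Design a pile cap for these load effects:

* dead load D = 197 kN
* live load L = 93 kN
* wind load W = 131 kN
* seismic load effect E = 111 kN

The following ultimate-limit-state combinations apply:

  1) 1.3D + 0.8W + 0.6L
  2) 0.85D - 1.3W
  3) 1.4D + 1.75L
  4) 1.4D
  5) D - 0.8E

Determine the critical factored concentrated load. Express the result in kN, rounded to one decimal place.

438.6 kN

1) 1.3(197) + 0.8(131) + 0.6(93) = 416.7
2) 0.85(197) - 1.3(131) = -2.9
3) 1.4(197) + 1.75(93) = 438.6
4) 1.4(197) = 275.8
5) 1.0(197) - 0.8(111) = 108.2
Maximum is from combination 3.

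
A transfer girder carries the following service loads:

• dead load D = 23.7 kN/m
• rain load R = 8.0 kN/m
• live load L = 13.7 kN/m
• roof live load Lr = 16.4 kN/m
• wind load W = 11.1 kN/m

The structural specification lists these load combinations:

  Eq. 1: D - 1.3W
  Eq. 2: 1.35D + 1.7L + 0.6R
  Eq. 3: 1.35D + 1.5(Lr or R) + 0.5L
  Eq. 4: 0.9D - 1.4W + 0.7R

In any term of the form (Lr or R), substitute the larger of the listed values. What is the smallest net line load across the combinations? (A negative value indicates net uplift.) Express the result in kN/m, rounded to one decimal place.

9.3 kN/m

(Lr or R) → Lr = 16.4 kN/m.
Eq. 1: 1.0(23.7) - 1.3(11.1) = 23.7 - 14.4 = 9.3
Eq. 2: 1.35(23.7) + 1.7(13.7) + 0.6(8.0) = 32.0 + 23.3 + 4.8 = 60.1
Eq. 3: 1.35(23.7) + 1.5(16.4) + 0.5(13.7) = 63.4
Eq. 4: 0.9(23.7) - 1.4(11.1) + 0.7(8.0) = 21.3 - 15.5 + 5.6 = 11.4
Combination 1 gives the minimum: 9.3 kN/m.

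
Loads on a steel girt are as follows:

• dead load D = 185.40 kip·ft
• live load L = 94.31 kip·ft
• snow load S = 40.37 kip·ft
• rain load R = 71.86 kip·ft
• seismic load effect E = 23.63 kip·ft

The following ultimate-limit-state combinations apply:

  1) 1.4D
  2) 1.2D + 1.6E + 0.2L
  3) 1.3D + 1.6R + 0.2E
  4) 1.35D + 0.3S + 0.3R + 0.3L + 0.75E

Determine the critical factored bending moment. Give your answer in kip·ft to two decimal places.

1) 1.4(185.40) = 259.56
2) 1.2(185.40) + 1.6(23.63) + 0.2(94.31) = 279.15
3) 1.3(185.40) + 1.6(71.86) + 0.2(23.63) = 360.72
4) 1.35(185.40) + 0.3(40.37) + 0.3(71.86) + 0.3(94.31) + 0.75(23.63) = 329.97
Combination 3 governs: M_u = 360.72 kip·ft.

360.72 kip·ft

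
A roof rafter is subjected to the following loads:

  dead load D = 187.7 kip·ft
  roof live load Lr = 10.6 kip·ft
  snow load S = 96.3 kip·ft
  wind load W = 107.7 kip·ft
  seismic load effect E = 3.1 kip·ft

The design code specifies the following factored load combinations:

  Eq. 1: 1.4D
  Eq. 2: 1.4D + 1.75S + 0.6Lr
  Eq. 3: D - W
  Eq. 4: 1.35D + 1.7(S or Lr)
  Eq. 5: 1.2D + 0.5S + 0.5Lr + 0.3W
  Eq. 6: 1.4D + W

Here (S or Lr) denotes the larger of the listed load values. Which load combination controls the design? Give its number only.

Combination 2

(S or Lr) → S = 96.3 kip·ft.
Eq. 1: 1.4(187.7) = 262.8
Eq. 2: 1.4(187.7) + 1.75(96.3) + 0.6(10.6) = 437.7
Eq. 3: 1.0(187.7) - 1.0(107.7) = 80.0
Eq. 4: 1.35(187.7) + 1.7(96.3) = 417.1
Eq. 5: 1.2(187.7) + 0.5(96.3) + 0.5(10.6) + 0.3(107.7) = 311.0
Eq. 6: 1.4(187.7) + 1.0(107.7) = 370.5
The largest value is 437.7 kip·ft from combination 2.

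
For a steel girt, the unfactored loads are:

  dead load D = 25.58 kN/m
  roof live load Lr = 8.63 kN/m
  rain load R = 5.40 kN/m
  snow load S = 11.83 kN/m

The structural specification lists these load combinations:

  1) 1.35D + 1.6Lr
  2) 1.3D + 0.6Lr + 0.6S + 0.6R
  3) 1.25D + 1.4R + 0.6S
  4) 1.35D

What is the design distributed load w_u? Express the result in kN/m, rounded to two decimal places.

48.77 kN/m

1) 1.35(25.58) + 1.6(8.63) = 34.53 + 13.81 = 48.34
2) 1.3(25.58) + 0.6(8.63) + 0.6(11.83) + 0.6(5.40) = 33.25 + 5.18 + 7.10 + 3.24 = 48.77
3) 1.25(25.58) + 1.4(5.40) + 0.6(11.83) = 46.63
4) 1.35(25.58) = 34.53
Maximum is from combination 2.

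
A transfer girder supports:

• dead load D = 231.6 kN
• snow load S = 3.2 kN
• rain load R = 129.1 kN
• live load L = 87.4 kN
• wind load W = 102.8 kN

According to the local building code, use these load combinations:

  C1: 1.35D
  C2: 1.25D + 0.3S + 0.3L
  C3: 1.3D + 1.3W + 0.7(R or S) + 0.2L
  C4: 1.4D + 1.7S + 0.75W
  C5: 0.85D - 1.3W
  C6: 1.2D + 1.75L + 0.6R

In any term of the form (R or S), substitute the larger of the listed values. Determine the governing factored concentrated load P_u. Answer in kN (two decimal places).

(R or S) → R = 129.1 kN.
C1: 1.35(231.6) = 312.66
C2: 1.25(231.6) + 0.3(3.2) + 0.3(87.4) = 316.68
C3: 1.3(231.6) + 1.3(102.8) + 0.7(129.1) + 0.2(87.4) = 542.57
C4: 1.4(231.6) + 1.7(3.2) + 0.75(102.8) = 406.78
C5: 0.85(231.6) - 1.3(102.8) = 63.22
C6: 1.2(231.6) + 1.75(87.4) + 0.6(129.1) = 508.33
Combination 3 governs: P_u = 542.57 kN.

542.57 kN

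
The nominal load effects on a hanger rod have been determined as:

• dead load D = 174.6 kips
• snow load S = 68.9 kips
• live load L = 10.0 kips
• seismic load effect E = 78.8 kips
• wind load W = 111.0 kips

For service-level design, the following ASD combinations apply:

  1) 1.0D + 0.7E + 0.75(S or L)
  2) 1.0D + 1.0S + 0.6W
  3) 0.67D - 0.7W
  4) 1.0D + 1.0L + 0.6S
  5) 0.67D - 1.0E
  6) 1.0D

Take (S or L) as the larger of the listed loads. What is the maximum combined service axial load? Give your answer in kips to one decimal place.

310.1 kips

(S or L) → S = 68.9 kips.
1) 1.0(174.6) + 0.7(78.8) + 0.75(68.9) = 281.4
2) 1.0(174.6) + 1.0(68.9) + 0.6(111.0) = 174.6 + 68.9 + 66.6 = 310.1
3) 0.67(174.6) - 0.7(111.0) = 117.0 - 77.7 = 39.3
4) 1.0(174.6) + 1.0(10.0) + 0.6(68.9) = 174.6 + 10.0 + 41.3 = 225.9
5) 0.67(174.6) - 1.0(78.8) = 117.0 - 78.8 = 38.2
6) 1.0(174.6) = 174.6
Maximum is from combination 2.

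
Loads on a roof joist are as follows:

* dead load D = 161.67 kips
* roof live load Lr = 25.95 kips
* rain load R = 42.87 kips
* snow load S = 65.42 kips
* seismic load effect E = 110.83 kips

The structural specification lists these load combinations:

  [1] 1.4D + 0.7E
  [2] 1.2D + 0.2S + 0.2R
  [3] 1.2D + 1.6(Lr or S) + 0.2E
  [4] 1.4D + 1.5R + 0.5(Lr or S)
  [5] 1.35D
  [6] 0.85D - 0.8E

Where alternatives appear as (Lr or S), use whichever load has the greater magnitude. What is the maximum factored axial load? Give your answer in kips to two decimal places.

(Lr or S) → S = 65.42 kips.
[1] 1.4(161.67) + 0.7(110.83) = 226.34 + 77.58 = 303.92
[2] 1.2(161.67) + 0.2(65.42) + 0.2(42.87) = 215.66
[3] 1.2(161.67) + 1.6(65.42) + 0.2(110.83) = 194.00 + 104.67 + 22.17 = 320.84
[4] 1.4(161.67) + 1.5(42.87) + 0.5(65.42) = 323.35
[5] 1.35(161.67) = 218.25
[6] 0.85(161.67) - 0.8(110.83) = 137.42 - 88.66 = 48.76
The controlling combination is 4, giving 323.35 kips.

323.35 kips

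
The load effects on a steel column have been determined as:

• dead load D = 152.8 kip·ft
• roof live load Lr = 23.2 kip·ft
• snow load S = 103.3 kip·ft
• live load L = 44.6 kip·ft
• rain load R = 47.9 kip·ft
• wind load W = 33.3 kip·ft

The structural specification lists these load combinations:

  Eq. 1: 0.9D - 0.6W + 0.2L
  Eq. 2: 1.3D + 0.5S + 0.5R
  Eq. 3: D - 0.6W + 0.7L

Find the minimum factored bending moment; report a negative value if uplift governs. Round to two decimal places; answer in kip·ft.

126.46 kip·ft

Eq. 1: 0.9(152.8) - 0.6(33.3) + 0.2(44.6) = 137.52 - 19.98 + 8.92 = 126.46
Eq. 2: 1.3(152.8) + 0.5(103.3) + 0.5(47.9) = 198.64 + 51.65 + 23.95 = 274.24
Eq. 3: 1.0(152.8) - 0.6(33.3) + 0.7(44.6) = 152.80 - 19.98 + 31.22 = 164.04
Combination 1 gives the minimum: 126.46 kip·ft.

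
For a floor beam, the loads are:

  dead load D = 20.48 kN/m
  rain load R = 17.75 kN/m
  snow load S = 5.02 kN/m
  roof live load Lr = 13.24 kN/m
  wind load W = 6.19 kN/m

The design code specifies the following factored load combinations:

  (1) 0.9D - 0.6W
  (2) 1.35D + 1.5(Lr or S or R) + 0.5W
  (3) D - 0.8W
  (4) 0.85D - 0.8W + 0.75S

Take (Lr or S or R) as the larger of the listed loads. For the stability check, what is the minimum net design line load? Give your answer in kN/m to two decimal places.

14.72 kN/m

(Lr or S or R) → R = 17.75 kN/m.
(1) 0.9(20.48) - 0.6(6.19) = 14.72
(2) 1.35(20.48) + 1.5(17.75) + 0.5(6.19) = 57.37
(3) 1.0(20.48) - 0.8(6.19) = 15.53
(4) 0.85(20.48) - 0.8(6.19) + 0.75(5.02) = 16.22
Combination 1 gives the minimum: 14.72 kN/m.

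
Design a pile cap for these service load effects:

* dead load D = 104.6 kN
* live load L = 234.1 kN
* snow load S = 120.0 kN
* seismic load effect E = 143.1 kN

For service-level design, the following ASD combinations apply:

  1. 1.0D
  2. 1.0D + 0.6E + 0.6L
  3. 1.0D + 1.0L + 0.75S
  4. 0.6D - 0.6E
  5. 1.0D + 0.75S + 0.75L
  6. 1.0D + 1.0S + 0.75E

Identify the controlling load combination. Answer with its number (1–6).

Combination 3

1. 1.0(104.6) = 104.6
2. 1.0(104.6) + 0.6(143.1) + 0.6(234.1) = 330.9
3. 1.0(104.6) + 1.0(234.1) + 0.75(120.0) = 428.7
4. 0.6(104.6) - 0.6(143.1) = -23.1
5. 1.0(104.6) + 0.75(120.0) + 0.75(234.1) = 370.2
6. 1.0(104.6) + 1.0(120.0) + 0.75(143.1) = 331.9
The largest value is 428.7 kN from combination 3.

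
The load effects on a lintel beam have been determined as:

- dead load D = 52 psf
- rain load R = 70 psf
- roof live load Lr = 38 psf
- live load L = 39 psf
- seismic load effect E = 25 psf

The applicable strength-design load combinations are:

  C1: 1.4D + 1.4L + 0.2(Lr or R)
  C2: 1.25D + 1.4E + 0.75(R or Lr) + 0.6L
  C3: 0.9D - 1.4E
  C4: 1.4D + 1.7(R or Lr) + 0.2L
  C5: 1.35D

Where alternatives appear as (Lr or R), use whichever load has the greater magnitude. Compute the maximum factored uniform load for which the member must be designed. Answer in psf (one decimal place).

(Lr or R) → R = 70 psf; (R or Lr) → R = 70 psf.
C1: 1.4(52) + 1.4(39) + 0.2(70) = 72.8 + 54.6 + 14.0 = 141.4
C2: 1.25(52) + 1.4(25) + 0.75(70) + 0.6(39) = 65.0 + 35.0 + 52.5 + 23.4 = 175.9
C3: 0.9(52) - 1.4(25) = 46.8 - 35.0 = 11.8
C4: 1.4(52) + 1.7(70) + 0.2(39) = 72.8 + 119.0 + 7.8 = 199.6
C5: 1.35(52) = 70.2
The controlling combination is 4, giving 199.6 psf.

199.6 psf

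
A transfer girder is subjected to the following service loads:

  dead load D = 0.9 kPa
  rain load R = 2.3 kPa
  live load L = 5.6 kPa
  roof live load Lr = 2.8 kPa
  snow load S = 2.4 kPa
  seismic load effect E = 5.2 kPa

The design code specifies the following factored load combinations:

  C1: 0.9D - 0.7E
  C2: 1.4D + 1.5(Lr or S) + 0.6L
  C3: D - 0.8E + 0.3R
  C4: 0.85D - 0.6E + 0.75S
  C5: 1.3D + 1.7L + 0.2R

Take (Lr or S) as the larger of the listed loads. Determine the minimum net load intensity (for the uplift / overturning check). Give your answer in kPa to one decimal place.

(Lr or S) → Lr = 2.8 kPa.
C1: 0.9(0.9) - 0.7(5.2) = 0.8 - 3.6 = -2.8
C2: 1.4(0.9) + 1.5(2.8) + 0.6(5.6) = 8.8
C3: 1.0(0.9) - 0.8(5.2) + 0.3(2.3) = 0.9 - 4.2 + 0.7 = -2.6
C4: 0.85(0.9) - 0.6(5.2) + 0.75(2.4) = -0.6
C5: 1.3(0.9) + 1.7(5.6) + 0.2(2.3) = 1.2 + 9.5 + 0.5 = 11.2
Combination 1 gives the minimum: -2.8 kPa.

-2.8 kPa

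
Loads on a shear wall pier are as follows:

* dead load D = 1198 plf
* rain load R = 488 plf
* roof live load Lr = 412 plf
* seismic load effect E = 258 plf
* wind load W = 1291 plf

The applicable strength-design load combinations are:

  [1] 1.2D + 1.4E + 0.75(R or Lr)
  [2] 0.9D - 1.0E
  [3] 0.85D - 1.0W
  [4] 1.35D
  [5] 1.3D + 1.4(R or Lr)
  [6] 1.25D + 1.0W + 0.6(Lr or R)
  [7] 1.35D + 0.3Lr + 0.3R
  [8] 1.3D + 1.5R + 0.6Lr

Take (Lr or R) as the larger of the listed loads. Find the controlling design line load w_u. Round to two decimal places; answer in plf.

(R or Lr) → R = 488 plf; (Lr or R) → R = 488 plf.
[1] 1.2(1198) + 1.4(258) + 0.75(488) = 2164.80
[2] 0.9(1198) - 1.0(258) = 820.20
[3] 0.85(1198) - 1.0(1291) = -272.70
[4] 1.35(1198) = 1617.30
[5] 1.3(1198) + 1.4(488) = 2240.60
[6] 1.25(1198) + 1.0(1291) + 0.6(488) = 3081.30
[7] 1.35(1198) + 0.3(412) + 0.3(488) = 1887.30
[8] 1.3(1198) + 1.5(488) + 0.6(412) = 2536.60
Maximum is from combination 6.

3081.30 plf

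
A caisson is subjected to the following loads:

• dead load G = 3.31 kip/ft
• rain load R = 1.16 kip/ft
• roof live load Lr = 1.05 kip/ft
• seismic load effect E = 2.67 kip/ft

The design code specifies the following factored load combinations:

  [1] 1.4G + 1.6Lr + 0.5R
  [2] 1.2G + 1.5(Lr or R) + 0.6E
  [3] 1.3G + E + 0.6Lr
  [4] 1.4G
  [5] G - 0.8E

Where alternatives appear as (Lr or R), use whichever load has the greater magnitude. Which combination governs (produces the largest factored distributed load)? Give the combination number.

Combination 3

(Lr or R) → R = 1.16 kip/ft.
[1] 1.4(3.31) + 1.6(1.05) + 0.5(1.16) = 4.63 + 1.68 + 0.58 = 6.89
[2] 1.2(3.31) + 1.5(1.16) + 0.6(2.67) = 3.97 + 1.74 + 1.60 = 7.31
[3] 1.3(3.31) + 1.0(2.67) + 0.6(1.05) = 4.30 + 2.67 + 0.63 = 7.60
[4] 1.4(3.31) = 4.63
[5] 1.0(3.31) - 0.8(2.67) = 3.31 - 2.14 = 1.17
The largest value is 7.60 kip/ft from combination 3.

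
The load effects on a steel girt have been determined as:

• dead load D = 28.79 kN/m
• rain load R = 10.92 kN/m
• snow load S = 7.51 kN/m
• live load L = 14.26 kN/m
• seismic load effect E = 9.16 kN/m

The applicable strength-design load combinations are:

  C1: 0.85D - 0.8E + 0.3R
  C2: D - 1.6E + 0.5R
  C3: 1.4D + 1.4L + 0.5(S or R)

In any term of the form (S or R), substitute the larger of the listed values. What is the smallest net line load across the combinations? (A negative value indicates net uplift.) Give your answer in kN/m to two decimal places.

19.59 kN/m

(S or R) → R = 10.92 kN/m.
C1: 0.85(28.79) - 0.8(9.16) + 0.3(10.92) = 24.47 - 7.33 + 3.28 = 20.42
C2: 1.0(28.79) - 1.6(9.16) + 0.5(10.92) = 28.79 - 14.66 + 5.46 = 19.59
C3: 1.4(28.79) + 1.4(14.26) + 0.5(10.92) = 40.31 + 19.96 + 5.46 = 65.73
Combination 2 gives the minimum: 19.59 kN/m.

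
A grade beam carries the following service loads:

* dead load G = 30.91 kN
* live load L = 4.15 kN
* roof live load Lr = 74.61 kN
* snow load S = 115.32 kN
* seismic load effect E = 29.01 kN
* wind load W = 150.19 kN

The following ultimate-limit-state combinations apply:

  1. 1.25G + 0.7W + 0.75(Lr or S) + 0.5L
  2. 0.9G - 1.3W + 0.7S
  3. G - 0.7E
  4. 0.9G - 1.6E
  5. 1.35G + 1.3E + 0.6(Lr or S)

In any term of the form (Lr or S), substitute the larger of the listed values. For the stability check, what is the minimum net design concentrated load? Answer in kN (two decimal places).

(Lr or S) → S = 115.32 kN.
1. 1.25(30.91) + 0.7(150.19) + 0.75(115.32) + 0.5(4.15) = 38.64 + 105.13 + 86.49 + 2.08 = 232.34
2. 0.9(30.91) - 1.3(150.19) + 0.7(115.32) = -86.70
3. 1.0(30.91) - 0.7(29.01) = 30.91 - 20.31 = 10.60
4. 0.9(30.91) - 1.6(29.01) = 27.82 - 46.42 = -18.60
5. 1.35(30.91) + 1.3(29.01) + 0.6(115.32) = 41.73 + 37.71 + 69.19 = 148.63
Combination 2 gives the minimum: -86.70 kN.

-86.70 kN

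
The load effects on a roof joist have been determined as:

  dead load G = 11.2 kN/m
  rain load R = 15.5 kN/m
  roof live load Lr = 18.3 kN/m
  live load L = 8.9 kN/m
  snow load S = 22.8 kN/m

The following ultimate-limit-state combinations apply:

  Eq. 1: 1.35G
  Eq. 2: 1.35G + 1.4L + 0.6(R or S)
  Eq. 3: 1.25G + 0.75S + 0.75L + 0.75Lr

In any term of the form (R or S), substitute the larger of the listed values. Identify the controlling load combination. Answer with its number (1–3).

Combination 3

(R or S) → S = 22.8 kN/m.
Eq. 1: 1.35(11.2) = 15.12
Eq. 2: 1.35(11.2) + 1.4(8.9) + 0.6(22.8) = 15.12 + 12.46 + 13.68 = 41.26
Eq. 3: 1.25(11.2) + 0.75(22.8) + 0.75(8.9) + 0.75(18.3) = 51.50
The largest value is 51.50 kN/m from combination 3.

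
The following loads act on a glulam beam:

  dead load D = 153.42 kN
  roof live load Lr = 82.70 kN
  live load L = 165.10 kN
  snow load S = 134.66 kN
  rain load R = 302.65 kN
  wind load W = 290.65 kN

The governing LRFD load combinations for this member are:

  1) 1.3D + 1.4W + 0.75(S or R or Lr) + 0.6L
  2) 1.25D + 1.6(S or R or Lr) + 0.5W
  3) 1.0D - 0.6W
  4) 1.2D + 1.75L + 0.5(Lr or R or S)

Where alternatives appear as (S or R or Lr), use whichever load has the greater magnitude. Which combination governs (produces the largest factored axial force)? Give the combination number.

(S or R or Lr) → R = 302.65 kN; (Lr or R or S) → R = 302.65 kN.
1) 1.3(153.42) + 1.4(290.65) + 0.75(302.65) + 0.6(165.10) = 932.40
2) 1.25(153.42) + 1.6(302.65) + 0.5(290.65) = 821.34
3) 1.0(153.42) - 0.6(290.65) = 153.42 - 174.39 = -20.97
4) 1.2(153.42) + 1.75(165.10) + 0.5(302.65) = 624.35
The largest value is 932.40 kN from combination 1.

Combination 1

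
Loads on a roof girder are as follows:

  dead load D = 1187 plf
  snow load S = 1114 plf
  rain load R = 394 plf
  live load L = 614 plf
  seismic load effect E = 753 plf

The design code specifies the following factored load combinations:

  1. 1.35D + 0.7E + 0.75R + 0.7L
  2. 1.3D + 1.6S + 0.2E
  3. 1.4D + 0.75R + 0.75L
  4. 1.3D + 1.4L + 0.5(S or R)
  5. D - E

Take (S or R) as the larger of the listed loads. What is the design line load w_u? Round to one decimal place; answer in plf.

3476.1 plf

(S or R) → S = 1114 plf.
1. 1.35(1187) + 0.7(753) + 0.75(394) + 0.7(614) = 1602.5 + 527.1 + 295.5 + 429.8 = 2854.9
2. 1.3(1187) + 1.6(1114) + 0.2(753) = 1543.1 + 1782.4 + 150.6 = 3476.1
3. 1.4(1187) + 0.75(394) + 0.75(614) = 1661.8 + 295.5 + 460.5 = 2417.8
4. 1.3(1187) + 1.4(614) + 0.5(1114) = 1543.1 + 859.6 + 557.0 = 2959.7
5. 1.0(1187) - 1.0(753) = 1187.0 - 753.0 = 434.0
The controlling combination is 2, giving 3476.1 plf.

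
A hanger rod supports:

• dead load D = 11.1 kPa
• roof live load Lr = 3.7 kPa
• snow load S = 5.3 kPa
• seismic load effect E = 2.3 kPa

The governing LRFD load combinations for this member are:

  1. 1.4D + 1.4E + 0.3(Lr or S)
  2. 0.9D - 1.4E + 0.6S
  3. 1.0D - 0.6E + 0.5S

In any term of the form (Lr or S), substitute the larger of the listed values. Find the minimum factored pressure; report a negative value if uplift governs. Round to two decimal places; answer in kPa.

9.95 kPa

(Lr or S) → S = 5.3 kPa.
1. 1.4(11.1) + 1.4(2.3) + 0.3(5.3) = 15.54 + 3.22 + 1.59 = 20.35
2. 0.9(11.1) - 1.4(2.3) + 0.6(5.3) = 9.99 - 3.22 + 3.18 = 9.95
3. 1.0(11.1) - 0.6(2.3) + 0.5(5.3) = 11.10 - 1.38 + 2.65 = 12.37
Combination 2 gives the minimum: 9.95 kPa.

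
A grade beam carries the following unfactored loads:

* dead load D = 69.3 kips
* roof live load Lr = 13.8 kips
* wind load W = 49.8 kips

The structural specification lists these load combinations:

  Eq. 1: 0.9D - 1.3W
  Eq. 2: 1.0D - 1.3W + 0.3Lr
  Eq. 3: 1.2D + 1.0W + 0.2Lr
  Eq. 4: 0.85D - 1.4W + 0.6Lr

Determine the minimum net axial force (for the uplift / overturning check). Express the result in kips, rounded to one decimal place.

-2.5 kips

Eq. 1: 0.9(69.3) - 1.3(49.8) = -2.4
Eq. 2: 1.0(69.3) - 1.3(49.8) + 0.3(13.8) = 69.3 - 64.7 + 4.1 = 8.7
Eq. 3: 1.2(69.3) + 1.0(49.8) + 0.2(13.8) = 135.7
Eq. 4: 0.85(69.3) - 1.4(49.8) + 0.6(13.8) = 58.9 - 69.7 + 8.3 = -2.5
Combination 4 gives the minimum: -2.5 kips.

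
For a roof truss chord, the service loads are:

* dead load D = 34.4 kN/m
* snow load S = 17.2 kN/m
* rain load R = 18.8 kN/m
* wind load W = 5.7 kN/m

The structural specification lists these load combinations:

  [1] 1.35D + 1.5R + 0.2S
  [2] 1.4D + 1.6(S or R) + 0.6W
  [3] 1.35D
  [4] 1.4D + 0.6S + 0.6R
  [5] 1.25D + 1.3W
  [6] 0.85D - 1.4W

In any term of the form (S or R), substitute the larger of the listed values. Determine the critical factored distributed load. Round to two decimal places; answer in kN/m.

81.66 kN/m

(S or R) → R = 18.8 kN/m.
[1] 1.35(34.4) + 1.5(18.8) + 0.2(17.2) = 46.44 + 28.20 + 3.44 = 78.08
[2] 1.4(34.4) + 1.6(18.8) + 0.6(5.7) = 48.16 + 30.08 + 3.42 = 81.66
[3] 1.35(34.4) = 46.44
[4] 1.4(34.4) + 0.6(17.2) + 0.6(18.8) = 48.16 + 10.32 + 11.28 = 69.76
[5] 1.25(34.4) + 1.3(5.7) = 43.00 + 7.41 = 50.41
[6] 0.85(34.4) - 1.4(5.7) = 29.24 - 7.98 = 21.26
The controlling combination is 2, giving 81.66 kN/m.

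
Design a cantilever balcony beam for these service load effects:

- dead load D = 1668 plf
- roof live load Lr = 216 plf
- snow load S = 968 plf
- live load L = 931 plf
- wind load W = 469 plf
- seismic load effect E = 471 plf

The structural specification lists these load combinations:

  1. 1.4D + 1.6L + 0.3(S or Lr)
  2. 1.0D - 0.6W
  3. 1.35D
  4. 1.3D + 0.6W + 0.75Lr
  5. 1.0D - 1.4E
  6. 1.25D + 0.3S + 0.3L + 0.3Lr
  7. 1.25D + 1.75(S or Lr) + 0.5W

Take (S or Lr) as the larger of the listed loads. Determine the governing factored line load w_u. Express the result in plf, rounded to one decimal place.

(S or Lr) → S = 968 plf.
1. 1.4(1668) + 1.6(931) + 0.3(968) = 2335.2 + 1489.6 + 290.4 = 4115.2
2. 1.0(1668) - 0.6(469) = 1668.0 - 281.4 = 1386.6
3. 1.35(1668) = 2251.8
4. 1.3(1668) + 0.6(469) + 0.75(216) = 2168.4 + 281.4 + 162.0 = 2611.8
5. 1.0(1668) - 1.4(471) = 1668.0 - 659.4 = 1008.6
6. 1.25(1668) + 0.3(968) + 0.3(931) + 0.3(216) = 2085.0 + 290.4 + 279.3 + 64.8 = 2719.5
7. 1.25(1668) + 1.75(968) + 0.5(469) = 2085.0 + 1694.0 + 234.5 = 4013.5
Maximum is from combination 1.

4115.2 plf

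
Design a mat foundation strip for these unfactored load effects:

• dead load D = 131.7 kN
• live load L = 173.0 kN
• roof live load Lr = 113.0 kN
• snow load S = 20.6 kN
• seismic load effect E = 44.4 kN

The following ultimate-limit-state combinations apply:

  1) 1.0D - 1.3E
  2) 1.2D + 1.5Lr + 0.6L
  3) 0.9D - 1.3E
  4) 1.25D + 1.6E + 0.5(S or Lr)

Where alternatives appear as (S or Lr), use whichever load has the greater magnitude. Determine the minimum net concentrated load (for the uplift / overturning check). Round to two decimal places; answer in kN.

60.81 kN

(S or Lr) → Lr = 113.0 kN.
1) 1.0(131.7) - 1.3(44.4) = 131.70 - 57.72 = 73.98
2) 1.2(131.7) + 1.5(113.0) + 0.6(173.0) = 158.04 + 169.50 + 103.80 = 431.34
3) 0.9(131.7) - 1.3(44.4) = 118.53 - 57.72 = 60.81
4) 1.25(131.7) + 1.6(44.4) + 0.5(113.0) = 164.63 + 71.04 + 56.50 = 292.17
Combination 3 gives the minimum: 60.81 kN.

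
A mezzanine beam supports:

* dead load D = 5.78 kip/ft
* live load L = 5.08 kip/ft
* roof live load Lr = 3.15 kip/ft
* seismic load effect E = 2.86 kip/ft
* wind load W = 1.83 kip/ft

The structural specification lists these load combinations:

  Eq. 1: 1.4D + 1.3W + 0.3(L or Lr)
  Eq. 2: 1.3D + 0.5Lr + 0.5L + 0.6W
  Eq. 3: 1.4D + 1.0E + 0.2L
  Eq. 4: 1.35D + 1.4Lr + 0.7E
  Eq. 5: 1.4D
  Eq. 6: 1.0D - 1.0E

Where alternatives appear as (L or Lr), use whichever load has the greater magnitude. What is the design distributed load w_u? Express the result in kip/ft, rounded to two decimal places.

14.22 kip/ft

(L or Lr) → L = 5.08 kip/ft.
Eq. 1: 1.4(5.78) + 1.3(1.83) + 0.3(5.08) = 12.00
Eq. 2: 1.3(5.78) + 0.5(3.15) + 0.5(5.08) + 0.6(1.83) = 7.51 + 1.58 + 2.54 + 1.10 = 12.73
Eq. 3: 1.4(5.78) + 1.0(2.86) + 0.2(5.08) = 8.09 + 2.86 + 1.02 = 11.97
Eq. 4: 1.35(5.78) + 1.4(3.15) + 0.7(2.86) = 14.22
Eq. 5: 1.4(5.78) = 8.09
Eq. 6: 1.0(5.78) - 1.0(2.86) = 5.78 - 2.86 = 2.92
The controlling combination is 4, giving 14.22 kip/ft.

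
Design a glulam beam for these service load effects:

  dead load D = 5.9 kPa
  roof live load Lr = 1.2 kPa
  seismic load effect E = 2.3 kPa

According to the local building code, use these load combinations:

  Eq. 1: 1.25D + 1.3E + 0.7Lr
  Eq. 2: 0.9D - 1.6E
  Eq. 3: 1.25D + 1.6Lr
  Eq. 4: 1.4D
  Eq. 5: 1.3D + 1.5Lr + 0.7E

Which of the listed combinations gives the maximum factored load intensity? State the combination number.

Combination 1

Eq. 1: 1.25(5.9) + 1.3(2.3) + 0.7(1.2) = 11.2
Eq. 2: 0.9(5.9) - 1.6(2.3) = 1.6
Eq. 3: 1.25(5.9) + 1.6(1.2) = 9.3
Eq. 4: 1.4(5.9) = 8.3
Eq. 5: 1.3(5.9) + 1.5(1.2) + 0.7(2.3) = 11.1
The largest value is 11.2 kPa from combination 1.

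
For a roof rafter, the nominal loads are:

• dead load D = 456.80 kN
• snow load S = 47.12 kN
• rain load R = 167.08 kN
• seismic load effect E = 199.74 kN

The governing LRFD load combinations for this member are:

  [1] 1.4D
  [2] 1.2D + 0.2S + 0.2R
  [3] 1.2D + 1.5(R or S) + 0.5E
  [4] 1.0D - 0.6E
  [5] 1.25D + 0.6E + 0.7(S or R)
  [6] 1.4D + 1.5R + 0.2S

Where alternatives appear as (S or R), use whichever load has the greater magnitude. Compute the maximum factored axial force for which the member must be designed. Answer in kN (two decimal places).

899.56 kN

(R or S) → R = 167.08 kN; (S or R) → R = 167.08 kN.
[1] 1.4(456.80) = 639.52
[2] 1.2(456.80) + 0.2(47.12) + 0.2(167.08) = 591.00
[3] 1.2(456.80) + 1.5(167.08) + 0.5(199.74) = 898.65
[4] 1.0(456.80) - 0.6(199.74) = 336.96
[5] 1.25(456.80) + 0.6(199.74) + 0.7(167.08) = 807.80
[6] 1.4(456.80) + 1.5(167.08) + 0.2(47.12) = 899.56
Maximum is from combination 6.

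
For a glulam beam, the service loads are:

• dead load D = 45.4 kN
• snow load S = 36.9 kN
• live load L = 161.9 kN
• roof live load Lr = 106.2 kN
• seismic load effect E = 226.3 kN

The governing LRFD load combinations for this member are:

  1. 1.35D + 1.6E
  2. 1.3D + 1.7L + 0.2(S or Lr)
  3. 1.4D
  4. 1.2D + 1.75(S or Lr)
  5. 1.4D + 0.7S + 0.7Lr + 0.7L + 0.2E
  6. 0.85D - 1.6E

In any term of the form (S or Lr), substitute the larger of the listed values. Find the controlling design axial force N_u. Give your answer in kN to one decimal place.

(S or Lr) → Lr = 106.2 kN.
1. 1.35(45.4) + 1.6(226.3) = 61.3 + 362.1 = 423.4
2. 1.3(45.4) + 1.7(161.9) + 0.2(106.2) = 355.5
3. 1.4(45.4) = 63.6
4. 1.2(45.4) + 1.75(106.2) = 240.3
5. 1.4(45.4) + 0.7(36.9) + 0.7(106.2) + 0.7(161.9) + 0.2(226.3) = 63.6 + 25.8 + 74.3 + 113.3 + 45.3 = 322.3
6. 0.85(45.4) - 1.6(226.3) = 38.6 - 362.1 = -323.5
Maximum is from combination 1.

423.4 kN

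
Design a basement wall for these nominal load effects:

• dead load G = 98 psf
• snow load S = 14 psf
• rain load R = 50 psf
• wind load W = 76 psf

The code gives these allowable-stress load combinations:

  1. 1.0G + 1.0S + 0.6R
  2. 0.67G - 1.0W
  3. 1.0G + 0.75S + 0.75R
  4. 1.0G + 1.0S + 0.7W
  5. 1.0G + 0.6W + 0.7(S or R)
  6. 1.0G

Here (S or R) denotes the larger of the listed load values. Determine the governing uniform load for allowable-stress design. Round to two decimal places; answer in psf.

(S or R) → R = 50 psf.
1. 1.0(98) + 1.0(14) + 0.6(50) = 98.00 + 14.00 + 30.00 = 142.00
2. 0.67(98) - 1.0(76) = 65.66 - 76.00 = -10.34
3. 1.0(98) + 0.75(14) + 0.75(50) = 98.00 + 10.50 + 37.50 = 146.00
4. 1.0(98) + 1.0(14) + 0.7(76) = 98.00 + 14.00 + 53.20 = 165.20
5. 1.0(98) + 0.6(76) + 0.7(50) = 98.00 + 45.60 + 35.00 = 178.60
6. 1.0(98) = 98.00
Maximum is from combination 5.

178.60 psf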